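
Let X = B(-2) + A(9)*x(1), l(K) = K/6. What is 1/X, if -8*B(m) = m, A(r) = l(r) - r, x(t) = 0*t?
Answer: 4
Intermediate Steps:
x(t) = 0
l(K) = K/6 (l(K) = K*(⅙) = K/6)
A(r) = -5*r/6 (A(r) = r/6 - r = -5*r/6)
B(m) = -m/8
X = ¼ (X = -⅛*(-2) - ⅚*9*0 = ¼ - 15/2*0 = ¼ + 0 = ¼ ≈ 0.25000)
1/X = 1/(¼) = 4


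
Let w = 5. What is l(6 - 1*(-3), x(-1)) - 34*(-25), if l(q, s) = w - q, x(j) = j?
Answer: 846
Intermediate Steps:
l(q, s) = 5 - q
l(6 - 1*(-3), x(-1)) - 34*(-25) = (5 - (6 - 1*(-3))) - 34*(-25) = (5 - (6 + 3)) + 850 = (5 - 1*9) + 850 = (5 - 9) + 850 = -4 + 850 = 846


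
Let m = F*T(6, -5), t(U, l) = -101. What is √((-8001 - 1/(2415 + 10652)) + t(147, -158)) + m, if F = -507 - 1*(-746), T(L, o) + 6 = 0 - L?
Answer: -2868 + I*√1383388066945/13067 ≈ -2868.0 + 90.011*I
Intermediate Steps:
T(L, o) = -6 - L (T(L, o) = -6 + (0 - L) = -6 - L)
F = 239 (F = -507 + 746 = 239)
m = -2868 (m = 239*(-6 - 1*6) = 239*(-6 - 6) = 239*(-12) = -2868)
√((-8001 - 1/(2415 + 10652)) + t(147, -158)) + m = √((-8001 - 1/(2415 + 10652)) - 101) - 2868 = √((-8001 - 1/13067) - 101) - 2868 = √(-104549068/13067 - 101) - 2868 = √(-105868835/13067) - 2868 = I*√1383388066945/13067 - 2868 = -2868 + I*√1383388066945/13067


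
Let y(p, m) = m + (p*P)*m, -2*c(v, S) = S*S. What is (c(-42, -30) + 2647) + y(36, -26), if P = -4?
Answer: 5915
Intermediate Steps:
c(v, S) = -S²/2 (c(v, S) = -S*S/2 = -S²/2)
y(p, m) = m - 4*m*p (y(p, m) = m + (p*(-4))*m = m + (-4*p)*m = m - 4*m*p)
(c(-42, -30) + 2647) + y(36, -26) = (-½*(-30)² + 2647) - 26*(1 - 4*36) = (-½*900 + 2647) - 26*(1 - 144) = (-450 + 2647) - 26*(-143) = 2197 + 3718 = 5915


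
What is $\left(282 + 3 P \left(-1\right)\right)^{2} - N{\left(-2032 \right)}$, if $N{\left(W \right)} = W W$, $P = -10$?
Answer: $-4031680$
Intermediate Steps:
$N{\left(W \right)} = W^{2}$
$\left(282 + 3 P \left(-1\right)\right)^{2} - N{\left(-2032 \right)} = \left(282 + 3 \left(-10\right) \left(-1\right)\right)^{2} - \left(-2032\right)^{2} = \left(282 - -30\right)^{2} - 4129024 = \left(282 + 30\right)^{2} - 4129024 = 312^{2} - 4129024 = 97344 - 4129024 = -4031680$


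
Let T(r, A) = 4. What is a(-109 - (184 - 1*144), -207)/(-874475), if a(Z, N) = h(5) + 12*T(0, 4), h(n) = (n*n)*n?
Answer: -173/874475 ≈ -0.00019783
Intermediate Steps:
h(n) = n³ (h(n) = n²*n = n³)
a(Z, N) = 173 (a(Z, N) = 5³ + 12*4 = 125 + 48 = 173)
a(-109 - (184 - 1*144), -207)/(-874475) = 173/(-874475) = 173*(-1/874475) = -173/874475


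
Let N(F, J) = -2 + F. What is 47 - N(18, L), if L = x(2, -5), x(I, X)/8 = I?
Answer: 31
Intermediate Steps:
x(I, X) = 8*I
L = 16 (L = 8*2 = 16)
47 - N(18, L) = 47 - (-2 + 18) = 47 - 1*16 = 47 - 16 = 31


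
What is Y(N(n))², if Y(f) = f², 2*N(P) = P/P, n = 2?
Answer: 1/16 ≈ 0.062500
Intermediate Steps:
N(P) = ½ (N(P) = (P/P)/2 = (½)*1 = ½)
Y(N(n))² = ((½)²)² = (¼)² = 1/16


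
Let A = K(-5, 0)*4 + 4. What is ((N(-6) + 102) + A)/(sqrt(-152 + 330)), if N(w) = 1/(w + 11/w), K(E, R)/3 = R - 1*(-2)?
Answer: 3052*sqrt(178)/4183 ≈ 9.7343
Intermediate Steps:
K(E, R) = 6 + 3*R (K(E, R) = 3*(R - 1*(-2)) = 3*(R + 2) = 3*(2 + R) = 6 + 3*R)
A = 28 (A = (6 + 3*0)*4 + 4 = (6 + 0)*4 + 4 = 6*4 + 4 = 24 + 4 = 28)
((N(-6) + 102) + A)/(sqrt(-152 + 330)) = ((-6/(11 + (-6)**2) + 102) + 28)/(sqrt(-152 + 330)) = ((-6/(11 + 36) + 102) + 28)/(sqrt(178)) = ((-6/47 + 102) + 28)*(sqrt(178)/178) = (4788/47 + 28)*(sqrt(178)/178) = 6104*(sqrt(178)/178)/47 = 3052*sqrt(178)/4183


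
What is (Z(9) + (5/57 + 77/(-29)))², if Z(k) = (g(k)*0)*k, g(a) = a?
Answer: 18011536/2732409 ≈ 6.5918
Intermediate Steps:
Z(k) = 0 (Z(k) = (k*0)*k = 0*k = 0)
(Z(9) + (5/57 + 77/(-29)))² = (0 + (5/57 + 77/(-29)))² = (0 + (5*(1/57) + 77*(-1/29)))² = (0 + (5/57 - 77/29))² = (0 - 4244/1653)² = (-4244/1653)² = 18011536/2732409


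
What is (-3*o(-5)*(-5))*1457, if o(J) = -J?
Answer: 109275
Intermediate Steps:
(-3*o(-5)*(-5))*1457 = (-(-3)*(-5)*(-5))*1457 = (-3*5*(-5))*1457 = -15*(-5)*1457 = 75*1457 = 109275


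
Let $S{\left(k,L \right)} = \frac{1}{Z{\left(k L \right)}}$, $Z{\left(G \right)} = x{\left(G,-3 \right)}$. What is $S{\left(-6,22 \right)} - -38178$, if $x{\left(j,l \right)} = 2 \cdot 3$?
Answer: $\frac{229069}{6} \approx 38178.0$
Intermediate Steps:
$x{\left(j,l \right)} = 6$
$Z{\left(G \right)} = 6$
$S{\left(k,L \right)} = \frac{1}{6}$
$S{\left(-6,22 \right)} - -38178 = \frac{1}{6} - -38178 = \frac{1}{6} + 38178 = \frac{229069}{6}$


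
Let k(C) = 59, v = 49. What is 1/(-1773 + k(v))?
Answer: -1/1714 ≈ -0.00058343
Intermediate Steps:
1/(-1773 + k(v)) = 1/(-1773 + 59) = 1/(-1714) = -1/1714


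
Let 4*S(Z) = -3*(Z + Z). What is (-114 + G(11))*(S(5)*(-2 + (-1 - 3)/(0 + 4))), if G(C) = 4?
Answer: -2475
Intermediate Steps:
S(Z) = -3*Z/2 (S(Z) = (-3*(Z + Z))/4 = (-6*Z)/4 = -3*Z/2)
(-114 + G(11))*(S(5)*(-2 + (-1 - 3)/(0 + 4))) = (-114 + 4)*((-3/2*5)*(-2 + (-1 - 3)/(0 + 4))) = -(-825)*(-2 - 4/4) = -(-825)*(-2 - 4*¼) = -(-825)*(-2 - 1) = -(-825)*(-3) = -110*45/2 = -2475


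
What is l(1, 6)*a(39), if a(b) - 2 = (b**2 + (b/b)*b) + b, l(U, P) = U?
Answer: 1601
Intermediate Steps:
a(b) = 2 + b**2 + 2*b (a(b) = 2 + ((b**2 + (b/b)*b) + b) = 2 + ((b**2 + 1*b) + b) = 2 + ((b**2 + b) + b) = 2 + ((b + b**2) + b) = 2 + (b**2 + 2*b) = 2 + b**2 + 2*b)
l(1, 6)*a(39) = 1*(2 + 39**2 + 2*39) = 1*(2 + 1521 + 78) = 1*1601 = 1601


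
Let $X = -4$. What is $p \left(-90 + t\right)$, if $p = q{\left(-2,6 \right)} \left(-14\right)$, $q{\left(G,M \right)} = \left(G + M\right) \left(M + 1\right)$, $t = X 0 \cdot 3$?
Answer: $35280$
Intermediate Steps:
$t = 0$ ($t = \left(-4\right) 0 \cdot 3 = 0 \cdot 3 = 0$)
$q{\left(G,M \right)} = \left(1 + M\right) \left(G + M\right)$ ($q{\left(G,M \right)} = \left(G + M\right) \left(1 + M\right) = \left(1 + M\right) \left(G + M\right)$)
$p = -392$ ($p = \left(-2 + 6 + 6^{2} - 12\right) \left(-14\right) = \left(-2 + 6 + 36 - 12\right) \left(-14\right) = 28 \left(-14\right) = -392$)
$p \left(-90 + t\right) = - 392 \left(-90 + 0\right) = \left(-392\right) \left(-90\right) = 35280$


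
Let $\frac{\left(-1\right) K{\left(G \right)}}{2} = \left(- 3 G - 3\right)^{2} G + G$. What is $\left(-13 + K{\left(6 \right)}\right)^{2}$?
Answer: $28270489$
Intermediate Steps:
$K{\left(G \right)} = - 2 G - 2 G \left(-3 - 3 G\right)^{2}$ ($K{\left(G \right)} = - 2 \left(\left(- 3 G - 3\right)^{2} G + G\right) = - 2 \left(\left(-3 - 3 G\right)^{2} G + G\right) = - 2 \left(G \left(-3 - 3 G\right)^{2} + G\right) = - 2 \left(G + G \left(-3 - 3 G\right)^{2}\right) = - 2 G - 2 G \left(-3 - 3 G\right)^{2}$)
$\left(-13 + K{\left(6 \right)}\right)^{2} = \left(-13 - 12 \left(1 + 9 \left(1 + 6\right)^{2}\right)\right)^{2} = \left(-13 - 12 \left(1 + 9 \cdot 7^{2}\right)\right)^{2} = \left(-13 - 12 \left(1 + 9 \cdot 49\right)\right)^{2} = \left(-13 - 12 \left(1 + 441\right)\right)^{2} = \left(-13 - 12 \cdot 442\right)^{2} = \left(-13 - 5304\right)^{2} = \left(-5317\right)^{2} = 28270489$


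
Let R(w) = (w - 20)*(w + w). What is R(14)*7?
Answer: -1176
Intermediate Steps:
R(w) = 2*w*(-20 + w) (R(w) = (-20 + w)*(2*w) = 2*w*(-20 + w))
R(14)*7 = (2*14*(-20 + 14))*7 = (2*14*(-6))*7 = -168*7 = -1176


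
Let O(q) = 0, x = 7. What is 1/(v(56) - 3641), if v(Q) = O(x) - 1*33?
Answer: -1/3674 ≈ -0.00027218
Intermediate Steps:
v(Q) = -33 (v(Q) = 0 - 1*33 = 0 - 33 = -33)
1/(v(56) - 3641) = 1/(-33 - 3641) = 1/(-3674) = -1/3674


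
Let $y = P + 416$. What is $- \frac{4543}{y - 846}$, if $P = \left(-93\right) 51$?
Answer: $\frac{649}{739} \approx 0.87821$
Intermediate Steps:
$P = -4743$
$y = -4327$ ($y = -4743 + 416 = -4327$)
$- \frac{4543}{y - 846} = - \frac{4543}{-4327 - 846} = - \frac{4543}{-5173} = \left(-4543\right) \left(- \frac{1}{5173}\right) = \frac{649}{739}$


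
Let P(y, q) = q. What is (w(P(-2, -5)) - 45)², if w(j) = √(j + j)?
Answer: (45 - I*√10)² ≈ 2015.0 - 284.6*I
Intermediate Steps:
w(j) = √2*√j (w(j) = √(2*j) = √2*√j)
(w(P(-2, -5)) - 45)² = (√2*√(-5) - 45)² = (√2*(I*√5) - 45)² = (I*√10 - 45)² = (-45 + I*√10)²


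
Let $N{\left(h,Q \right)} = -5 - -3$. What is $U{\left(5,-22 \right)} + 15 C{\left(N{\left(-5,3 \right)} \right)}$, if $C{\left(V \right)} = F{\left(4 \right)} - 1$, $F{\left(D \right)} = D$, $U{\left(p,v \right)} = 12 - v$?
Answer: $79$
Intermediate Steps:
$N{\left(h,Q \right)} = -2$ ($N{\left(h,Q \right)} = -5 + 3 = -2$)
$C{\left(V \right)} = 3$ ($C{\left(V \right)} = 4 - 1 = 3$)
$U{\left(5,-22 \right)} + 15 C{\left(N{\left(-5,3 \right)} \right)} = \left(12 - -22\right) + 15 \cdot 3 = \left(12 + 22\right) + 45 = 34 + 45 = 79$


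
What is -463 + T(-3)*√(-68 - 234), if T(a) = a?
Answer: -463 - 3*I*√302 ≈ -463.0 - 52.134*I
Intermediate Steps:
-463 + T(-3)*√(-68 - 234) = -463 - 3*√(-68 - 234) = -463 - 3*I*√302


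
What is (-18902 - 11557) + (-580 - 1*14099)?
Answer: -45138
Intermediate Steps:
(-18902 - 11557) + (-580 - 1*14099) = -30459 + (-580 - 14099) = -30459 - 14679 = -45138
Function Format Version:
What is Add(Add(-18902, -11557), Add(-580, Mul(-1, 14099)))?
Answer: -45138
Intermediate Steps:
Add(Add(-18902, -11557), Add(-580, Mul(-1, 14099))) = Add(-30459, Add(-580, -14099)) = Add(-30459, -14679) = -45138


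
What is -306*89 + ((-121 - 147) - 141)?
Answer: -27643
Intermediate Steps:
-306*89 + ((-121 - 147) - 141) = -27234 + (-268 - 141) = -27234 - 409 = -27643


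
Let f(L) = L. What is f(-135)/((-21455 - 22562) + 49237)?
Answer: -3/116 ≈ -0.025862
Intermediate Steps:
f(-135)/((-21455 - 22562) + 49237) = -135/((-21455 - 22562) + 49237) = -135/(-44017 + 49237) = -135/5220 = -135*1/5220 = -3/116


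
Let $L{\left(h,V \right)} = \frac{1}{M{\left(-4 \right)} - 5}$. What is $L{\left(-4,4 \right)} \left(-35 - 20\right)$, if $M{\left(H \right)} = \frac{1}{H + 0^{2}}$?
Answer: $\frac{220}{21} \approx 10.476$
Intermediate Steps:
$M{\left(H \right)} = \frac{1}{H}$ ($M{\left(H \right)} = \frac{1}{H + 0} = \frac{1}{H}$)
$L{\left(h,V \right)} = - \frac{4}{21}$ ($L{\left(h,V \right)} = \frac{1}{\frac{1}{-4} - 5} = \frac{1}{- \frac{1}{4} - 5} = \frac{1}{- \frac{21}{4}} = - \frac{4}{21}$)
$L{\left(-4,4 \right)} \left(-35 - 20\right) = - \frac{4 \left(-35 - 20\right)}{21} = \left(- \frac{4}{21}\right) \left(-55\right) = \frac{220}{21}$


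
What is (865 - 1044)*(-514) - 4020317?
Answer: -3928311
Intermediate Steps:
(865 - 1044)*(-514) - 4020317 = -179*(-514) - 4020317 = 92006 - 4020317 = -3928311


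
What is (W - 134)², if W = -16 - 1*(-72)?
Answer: 6084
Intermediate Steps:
W = 56 (W = -16 + 72 = 56)
(W - 134)² = (56 - 134)² = (-78)² = 6084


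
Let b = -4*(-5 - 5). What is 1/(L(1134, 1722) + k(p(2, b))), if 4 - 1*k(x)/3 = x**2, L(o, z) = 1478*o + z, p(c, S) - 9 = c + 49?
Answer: 1/1666986 ≈ 5.9989e-7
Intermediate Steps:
b = 40 (b = -4*(-10) = 40)
p(c, S) = 58 + c (p(c, S) = 9 + (c + 49) = 9 + (49 + c) = 58 + c)
L(o, z) = z + 1478*o
k(x) = 12 - 3*x**2
1/(L(1134, 1722) + k(p(2, b))) = 1/((1722 + 1478*1134) + (12 - 3*(58 + 2)**2)) = 1/((1722 + 1676052) + (12 - 3*60**2)) = 1/(1677774 + (12 - 3*3600)) = 1/(1677774 + (12 - 10800)) = 1/(1677774 - 10788) = 1/1666986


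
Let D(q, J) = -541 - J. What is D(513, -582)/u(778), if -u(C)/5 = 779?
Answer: -1/95 ≈ -0.010526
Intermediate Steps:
u(C) = -3895 (u(C) = -5*779 = -3895)
D(513, -582)/u(778) = (-541 - 1*(-582))/(-3895) = (-541 + 582)*(-1/3895) = 41*(-1/3895) = -1/95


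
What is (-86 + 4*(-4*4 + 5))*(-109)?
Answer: 14170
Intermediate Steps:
(-86 + 4*(-4*4 + 5))*(-109) = (-86 + 4*(-16 + 5))*(-109) = (-86 + 4*(-11))*(-109) = (-86 - 44)*(-109) = -130*(-109) = 14170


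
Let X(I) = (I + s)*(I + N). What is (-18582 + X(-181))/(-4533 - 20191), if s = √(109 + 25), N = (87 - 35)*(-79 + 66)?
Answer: -19505/3532 + 857*√134/24724 ≈ -5.1211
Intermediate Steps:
N = -676 (N = 52*(-13) = -676)
s = √134 ≈ 11.576
X(I) = (-676 + I)*(I + √134) (X(I) = (I + √134)*(I - 676) = (I + √134)*(-676 + I) = (-676 + I)*(I + √134))
(-18582 + X(-181))/(-4533 - 20191) = (-18582 + ((-181)² - 676*(-181) - 676*√134 - 181*√134))/(-4533 - 20191) = (-18582 + (32761 + 122356 - 676*√134 - 181*√134))/(-24724) = (-18582 + (155117 - 857*√134))*(-1/24724) = (136535 - 857*√134)*(-1/24724) = -19505/3532 + 857*√134/24724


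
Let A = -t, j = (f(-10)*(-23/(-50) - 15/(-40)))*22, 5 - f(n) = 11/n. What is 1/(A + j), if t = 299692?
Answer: -1000/299579943 ≈ -3.3380e-6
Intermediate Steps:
f(n) = 5 - 11/n
j = 112057/1000 (j = ((5 - 11/(-10))*(-23/(-50) - 15/(-40)))*22 = ((5 - 11*(-⅒))*(-23*(-1/50) - 15*(-1/40)))*22 = ((5 + 11/10)*(23/50 + 3/8))*22 = ((61/10)*(167/200))*22 = (10187/2000)*22 = 112057/1000 ≈ 112.06)
A = -299692 (A = -1*299692 = -299692)
1/(A + j) = 1/(-299692 + 112057/1000) = 1/(-299579943/1000) = -1000/299579943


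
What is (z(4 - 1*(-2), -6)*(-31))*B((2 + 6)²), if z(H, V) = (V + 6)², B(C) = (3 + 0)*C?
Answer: 0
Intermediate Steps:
B(C) = 3*C
z(H, V) = (6 + V)²
(z(4 - 1*(-2), -6)*(-31))*B((2 + 6)²) = ((6 - 6)²*(-31))*(3*(2 + 6)²) = (0²*(-31))*(3*8²) = (0*(-31))*(3*64) = 0*192 = 0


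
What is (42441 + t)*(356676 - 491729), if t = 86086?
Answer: -17357956931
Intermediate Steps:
(42441 + t)*(356676 - 491729) = (42441 + 86086)*(356676 - 491729) = 128527*(-135053) = -17357956931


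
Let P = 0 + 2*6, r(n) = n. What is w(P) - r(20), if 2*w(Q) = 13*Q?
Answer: 58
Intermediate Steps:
P = 12 (P = 0 + 12 = 12)
w(Q) = 13*Q/2 (w(Q) = (13*Q)/2 = 13*Q/2)
w(P) - r(20) = (13/2)*12 - 1*20 = 78 - 20 = 58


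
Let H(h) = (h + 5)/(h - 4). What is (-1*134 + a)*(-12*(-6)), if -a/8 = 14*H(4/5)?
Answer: 4968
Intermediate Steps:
H(h) = (5 + h)/(-4 + h)
a = 203 (a = -112*(5 + 4/5)/(-4 + 4/5) = -112*(5 + 4*(⅕))/(-4 + 4*(⅕)) = -112*(5 + ⅘)/(-4 + ⅘) = -112*(29/5)/(-16/5) = -112*(-5/16*29/5) = -112*(-29)/16 = -8*(-203/8) = 203)
(-1*134 + a)*(-12*(-6)) = (-1*134 + 203)*(-12*(-6)) = (-134 + 203)*72 = 69*72 = 4968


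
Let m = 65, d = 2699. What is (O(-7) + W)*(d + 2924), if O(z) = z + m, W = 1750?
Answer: 10166384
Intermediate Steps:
O(z) = 65 + z (O(z) = z + 65 = 65 + z)
(O(-7) + W)*(d + 2924) = ((65 - 7) + 1750)*(2699 + 2924) = (58 + 1750)*5623 = 1808*5623 = 10166384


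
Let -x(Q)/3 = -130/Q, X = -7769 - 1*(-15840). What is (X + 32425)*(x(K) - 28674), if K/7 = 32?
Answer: -8127782583/7 ≈ -1.1611e+9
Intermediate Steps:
K = 224 (K = 7*32 = 224)
X = 8071 (X = -7769 + 15840 = 8071)
x(Q) = 390/Q (x(Q) = -(-390)/Q = 390/Q)
(X + 32425)*(x(K) - 28674) = (8071 + 32425)*(390/224 - 28674) = 40496*(390*(1/224) - 28674) = 40496*(195/112 - 28674) = 40496*(-3211293/112) = -8127782583/7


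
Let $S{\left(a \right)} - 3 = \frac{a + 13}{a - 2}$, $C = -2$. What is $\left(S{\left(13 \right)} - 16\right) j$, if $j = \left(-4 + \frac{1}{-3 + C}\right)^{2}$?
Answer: $- \frac{51597}{275} \approx -187.63$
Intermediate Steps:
$S{\left(a \right)} = 3 + \frac{13 + a}{-2 + a}$ ($S{\left(a \right)} = 3 + \frac{a + 13}{a - 2} = 3 + \frac{13 + a}{-2 + a}$)
$j = \frac{441}{25}$ ($j = \left(-4 + \frac{1}{-3 - 2}\right)^{2} = \left(-4 + \frac{1}{-5}\right)^{2} = \left(-4 - \frac{1}{5}\right)^{2} = \left(- \frac{21}{5}\right)^{2} = \frac{441}{25} \approx 17.64$)
$\left(S{\left(13 \right)} - 16\right) j = \left(\frac{7 + 4 \cdot 13}{-2 + 13} - 16\right) \frac{441}{25} = \left(\frac{7 + 52}{11} - 16\right) \frac{441}{25} = \left(\frac{1}{11} \cdot 59 - 16\right) \frac{441}{25} = \left(\frac{59}{11} - 16\right) \frac{441}{25} = \left(- \frac{117}{11}\right) \frac{441}{25} = - \frac{51597}{275}$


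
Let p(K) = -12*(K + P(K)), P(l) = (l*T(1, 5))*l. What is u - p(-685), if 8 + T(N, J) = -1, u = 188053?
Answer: -50496467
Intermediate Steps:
T(N, J) = -9 (T(N, J) = -8 - 1 = -9)
P(l) = -9*l² (P(l) = (l*(-9))*l = (-9*l)*l = -9*l²)
p(K) = -12*K + 108*K² (p(K) = -12*(K - 9*K²) = -12*K + 108*K²)
u - p(-685) = 188053 - 12*(-685)*(-1 + 9*(-685)) = 188053 - 12*(-685)*(-1 - 6165) = 188053 - 12*(-685)*(-6166) = 188053 - 1*50684520 = 188053 - 50684520 = -50496467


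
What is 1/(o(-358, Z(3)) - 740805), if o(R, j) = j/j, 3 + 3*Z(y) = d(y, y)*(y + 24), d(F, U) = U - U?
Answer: -1/740804 ≈ -1.3499e-6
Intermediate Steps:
d(F, U) = 0
Z(y) = -1 (Z(y) = -1 + (0*(y + 24))/3 = -1 + (0*(24 + y))/3 = -1 + (⅓)*0 = -1 + 0 = -1)
o(R, j) = 1
1/(o(-358, Z(3)) - 740805) = 1/(1 - 740805) = 1/(-740804) = -1/740804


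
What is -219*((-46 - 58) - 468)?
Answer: 125268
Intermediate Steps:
-219*((-46 - 58) - 468) = -219*(-104 - 468) = -219*(-572) = 125268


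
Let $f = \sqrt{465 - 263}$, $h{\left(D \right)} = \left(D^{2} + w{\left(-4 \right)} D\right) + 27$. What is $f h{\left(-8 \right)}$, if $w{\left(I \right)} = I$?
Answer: $123 \sqrt{202} \approx 1748.2$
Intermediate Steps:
$h{\left(D \right)} = 27 + D^{2} - 4 D$ ($h{\left(D \right)} = \left(D^{2} - 4 D\right) + 27 = 27 + D^{2} - 4 D$)
$f = \sqrt{202} \approx 14.213$
$f h{\left(-8 \right)} = \sqrt{202} \left(27 + \left(-8\right)^{2} - -32\right) = \sqrt{202} \left(27 + 64 + 32\right) = \sqrt{202} \cdot 123 = 123 \sqrt{202}$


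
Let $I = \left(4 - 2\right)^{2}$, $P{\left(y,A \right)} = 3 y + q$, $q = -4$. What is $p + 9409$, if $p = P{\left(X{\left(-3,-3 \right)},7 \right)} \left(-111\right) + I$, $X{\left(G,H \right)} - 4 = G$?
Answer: $9524$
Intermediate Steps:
$X{\left(G,H \right)} = 4 + G$
$P{\left(y,A \right)} = -4 + 3 y$ ($P{\left(y,A \right)} = 3 y - 4 = -4 + 3 y$)
$I = 4$ ($I = 2^{2} = 4$)
$p = 115$ ($p = \left(-4 + 3 \left(4 - 3\right)\right) \left(-111\right) + 4 = \left(-4 + 3 \cdot 1\right) \left(-111\right) + 4 = \left(-4 + 3\right) \left(-111\right) + 4 = \left(-1\right) \left(-111\right) + 4 = 111 + 4 = 115$)
$p + 9409 = 115 + 9409 = 9524$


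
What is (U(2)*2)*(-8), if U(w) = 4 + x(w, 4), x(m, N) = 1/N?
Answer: -68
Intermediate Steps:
U(w) = 17/4 (U(w) = 4 + 1/4 = 4 + ¼ = 17/4)
(U(2)*2)*(-8) = ((17/4)*2)*(-8) = (17/2)*(-8) = -68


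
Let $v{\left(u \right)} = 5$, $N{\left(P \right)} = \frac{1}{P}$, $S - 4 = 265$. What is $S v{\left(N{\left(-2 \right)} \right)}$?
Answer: $1345$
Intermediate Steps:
$S = 269$ ($S = 4 + 265 = 269$)
$S v{\left(N{\left(-2 \right)} \right)} = 269 \cdot 5 = 1345$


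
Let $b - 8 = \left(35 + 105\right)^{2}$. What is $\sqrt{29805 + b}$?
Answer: $\sqrt{49413} \approx 222.29$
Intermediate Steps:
$b = 19608$ ($b = 8 + \left(35 + 105\right)^{2} = 8 + 140^{2} = 8 + 19600 = 19608$)
$\sqrt{29805 + b} = \sqrt{29805 + 19608} = \sqrt{49413}$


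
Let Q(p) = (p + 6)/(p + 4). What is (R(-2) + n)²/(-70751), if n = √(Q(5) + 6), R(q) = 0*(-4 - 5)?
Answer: -65/636759 ≈ -0.00010208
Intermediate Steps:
R(q) = 0 (R(q) = 0*(-9) = 0)
Q(p) = (6 + p)/(4 + p)
n = √65/3 (n = √((6 + 5)/(4 + 5) + 6) = √(11/9 + 6) = √(65/9) = √65/3 ≈ 2.6874)
(R(-2) + n)²/(-70751) = (0 + √65/3)²/(-70751) = (√65/3)²*(-1/70751) = (65/9)*(-1/70751) = -65/636759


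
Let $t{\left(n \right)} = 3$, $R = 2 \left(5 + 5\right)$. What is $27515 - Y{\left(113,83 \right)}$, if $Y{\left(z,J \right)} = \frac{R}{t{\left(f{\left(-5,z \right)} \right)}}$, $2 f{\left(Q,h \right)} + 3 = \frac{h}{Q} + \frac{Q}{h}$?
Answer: $\frac{82525}{3} \approx 27508.0$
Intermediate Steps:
$f{\left(Q,h \right)} = - \frac{3}{2} + \frac{Q}{2 h} + \frac{h}{2 Q}$ ($f{\left(Q,h \right)} = - \frac{3}{2} + \frac{\frac{h}{Q} + \frac{Q}{h}}{2} = - \frac{3}{2} + \frac{\frac{Q}{h} + \frac{h}{Q}}{2} = - \frac{3}{2} + \left(\frac{Q}{2 h} + \frac{h}{2 Q}\right) = - \frac{3}{2} + \frac{Q}{2 h} + \frac{h}{2 Q}$)
$R = 20$ ($R = 2 \cdot 10 = 20$)
$Y{\left(z,J \right)} = \frac{20}{3}$
$27515 - Y{\left(113,83 \right)} = 27515 - \frac{20}{3} = \frac{82525}{3}$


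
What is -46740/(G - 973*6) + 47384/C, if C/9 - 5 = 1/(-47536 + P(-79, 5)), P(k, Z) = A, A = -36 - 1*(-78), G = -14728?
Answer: 23191382776738/21977043543 ≈ 1055.3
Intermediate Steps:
A = 42 (A = -36 + 78 = 42)
P(k, Z) = 42
C = 2137221/47494 (C = 45 + 9/(-47536 + 42) = 45 + 9/(-47494) = 45 + 9*(-1/47494) = 45 - 9/47494 = 2137221/47494 ≈ 45.000)
-46740/(G - 973*6) + 47384/C = -46740/(-14728 - 973*6) + 47384/(2137221/47494) = -46740/(-14728 - 5838) + 47384*(47494/2137221) = -46740/(-20566) + 2250455696/2137221 = -46740*(-1/20566) + 2250455696/2137221 = 23370/10283 + 2250455696/2137221 = 23191382776738/21977043543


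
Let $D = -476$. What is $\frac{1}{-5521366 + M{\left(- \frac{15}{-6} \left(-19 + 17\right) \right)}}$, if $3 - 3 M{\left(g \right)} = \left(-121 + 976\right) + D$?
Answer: $- \frac{3}{16564474} \approx -1.8111 \cdot 10^{-7}$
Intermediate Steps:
$M{\left(g \right)} = - \frac{376}{3}$ ($M{\left(g \right)} = 1 - \frac{\left(-121 + 976\right) - 476}{3} = 1 - \frac{855 - 476}{3} = 1 - \frac{379}{3} = - \frac{376}{3}$)
$\frac{1}{-5521366 + M{\left(- \frac{15}{-6} \left(-19 + 17\right) \right)}} = \frac{1}{-5521366 - \frac{376}{3}} = \frac{1}{- \frac{16564474}{3}} = - \frac{3}{16564474}$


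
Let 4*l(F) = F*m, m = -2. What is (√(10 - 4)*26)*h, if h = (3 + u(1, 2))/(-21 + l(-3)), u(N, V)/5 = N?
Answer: -32*√6/3 ≈ -26.128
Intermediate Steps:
u(N, V) = 5*N
l(F) = -F/2 (l(F) = (F*(-2))/4 = (-2*F)/4 = -F/2)
h = -16/39 (h = (3 + 5*1)/(-21 - ½*(-3)) = (3 + 5)/(-21 + 3/2) = 8/(-39/2) = 8*(-2/39) = -16/39 ≈ -0.41026)
(√(10 - 4)*26)*h = (√(10 - 4)*26)*(-16/39) = (√6*26)*(-16/39) = (26*√6)*(-16/39) = -32*√6/3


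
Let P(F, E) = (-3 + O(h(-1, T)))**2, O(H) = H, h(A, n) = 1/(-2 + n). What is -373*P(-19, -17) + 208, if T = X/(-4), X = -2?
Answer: -43261/9 ≈ -4806.8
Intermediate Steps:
T = 1/2 (T = -2/(-4) = -2*(-1/4) = 1/2 ≈ 0.50000)
P(F, E) = 121/9 (P(F, E) = (-3 + 1/(-2 + 1/2))**2 = (-3 + 1/(-3/2))**2 = (-3 - 2/3)**2 = (-11/3)**2 = 121/9)
-373*P(-19, -17) + 208 = -373*121/9 + 208 = -45133/9 + 208 = -43261/9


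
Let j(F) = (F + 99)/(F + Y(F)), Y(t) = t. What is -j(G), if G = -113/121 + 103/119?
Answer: 474839/656 ≈ 723.84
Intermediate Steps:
G = -984/14399 (G = -113*1/121 + 103*(1/119) = -113/121 + 103/119 = -984/14399 ≈ -0.068338)
j(F) = (99 + F)/(2*F) (j(F) = (F + 99)/(F + F) = (99 + F)/((2*F)) = (99 + F)*(1/(2*F)) = (99 + F)/(2*F))
-j(G) = -(99 - 984/14399)/(2*(-984/14399)) = -(-14399)*1424517/(2*984*14399) = -1*(-474839/656) = 474839/656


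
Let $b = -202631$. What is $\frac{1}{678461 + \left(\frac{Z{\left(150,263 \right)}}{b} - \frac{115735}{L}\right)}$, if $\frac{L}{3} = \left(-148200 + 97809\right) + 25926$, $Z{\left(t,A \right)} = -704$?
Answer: $\frac{270401859}{183457542989342} \approx 1.4739 \cdot 10^{-6}$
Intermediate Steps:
$L = -73395$ ($L = 3 \left(\left(-148200 + 97809\right) + 25926\right) = 3 \left(-50391 + 25926\right) = 3 \left(-24465\right) = -73395$)
$\frac{1}{678461 + \left(\frac{Z{\left(150,263 \right)}}{b} - \frac{115735}{L}\right)} = \frac{1}{678461 - \left(- \frac{23147}{14679} - \frac{64}{18421}\right)} = \frac{1}{678461 - - \frac{427330343}{270401859}} = \frac{1}{678461 + \left(\frac{64}{18421} + \frac{23147}{14679}\right)} = \frac{1}{678461 + \frac{427330343}{270401859}} = \frac{1}{\frac{183457542989342}{270401859}} = \frac{270401859}{183457542989342}$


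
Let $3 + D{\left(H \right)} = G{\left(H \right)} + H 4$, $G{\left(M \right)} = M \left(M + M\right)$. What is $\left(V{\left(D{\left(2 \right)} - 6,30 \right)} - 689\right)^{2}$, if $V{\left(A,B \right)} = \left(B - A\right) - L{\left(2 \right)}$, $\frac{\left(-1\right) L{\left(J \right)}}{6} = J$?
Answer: $427716$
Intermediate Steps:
$L{\left(J \right)} = - 6 J$
$G{\left(M \right)} = 2 M^{2}$ ($G{\left(M \right)} = M 2 M = 2 M^{2}$)
$D{\left(H \right)} = -3 + 2 H^{2} + 4 H$ ($D{\left(H \right)} = -3 + \left(2 H^{2} + H 4\right) = -3 + \left(2 H^{2} + 4 H\right) = -3 + 2 H^{2} + 4 H$)
$V{\left(A,B \right)} = 12 + B - A$ ($V{\left(A,B \right)} = \left(B - A\right) - \left(-6\right) 2 = \left(B - A\right) - -12 = \left(B - A\right) + 12 = 12 + B - A$)
$\left(V{\left(D{\left(2 \right)} - 6,30 \right)} - 689\right)^{2} = \left(\left(12 + 30 - \left(\left(-3 + 2 \cdot 2^{2} + 4 \cdot 2\right) - 6\right)\right) - 689\right)^{2} = \left(\left(12 + 30 - \left(\left(-3 + 2 \cdot 4 + 8\right) - 6\right)\right) - 689\right)^{2} = \left(\left(12 + 30 - \left(\left(-3 + 8 + 8\right) - 6\right)\right) - 689\right)^{2} = \left(\left(12 + 30 - \left(13 - 6\right)\right) - 689\right)^{2} = \left(\left(12 + 30 - 7\right) - 689\right)^{2} = \left(35 - 689\right)^{2} = \left(-654\right)^{2} = 427716$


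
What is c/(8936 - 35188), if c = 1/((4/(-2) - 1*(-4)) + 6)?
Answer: -1/210016 ≈ -4.7615e-6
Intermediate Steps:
c = 1/8 (c = 1/((4*(-1/2) + 4) + 6) = 1/((-2 + 4) + 6) = 1/(2 + 6) = 1/8 ≈ 0.12500)
c/(8936 - 35188) = 1/(8*(8936 - 35188)) = (1/8)/(-26252) = (1/8)*(-1/26252) = -1/210016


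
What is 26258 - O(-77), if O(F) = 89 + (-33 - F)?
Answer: 26125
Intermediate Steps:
O(F) = 56 - F
26258 - O(-77) = 26258 - (56 - 1*(-77)) = 26258 - (56 + 77) = 26258 - 1*133 = 26258 - 133 = 26125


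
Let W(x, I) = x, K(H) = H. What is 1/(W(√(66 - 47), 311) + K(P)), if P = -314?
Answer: -314/98577 - √19/98577 ≈ -0.0032295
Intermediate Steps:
1/(W(√(66 - 47), 311) + K(P)) = 1/(√(66 - 47) - 314) = 1/(√19 - 314) = 1/(-314 + √19)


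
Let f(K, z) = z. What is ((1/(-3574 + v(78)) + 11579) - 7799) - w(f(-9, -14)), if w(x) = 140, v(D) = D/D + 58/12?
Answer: 77928754/21409 ≈ 3640.0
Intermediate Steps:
v(D) = 35/6 (v(D) = 1 + 58*(1/12) = 1 + 29/6 = 35/6)
((1/(-3574 + v(78)) + 11579) - 7799) - w(f(-9, -14)) = ((1/(-3574 + 35/6) + 11579) - 7799) - 1*140 = ((1/(-21409/6) + 11579) - 7799) - 140 = ((-6/21409 + 11579) - 7799) - 140 = (247894805/21409 - 7799) - 140 = 80926014/21409 - 140 = 77928754/21409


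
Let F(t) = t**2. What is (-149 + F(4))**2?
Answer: 17689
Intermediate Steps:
(-149 + F(4))**2 = (-149 + 4**2)**2 = (-149 + 16)**2 = (-133)**2 = 17689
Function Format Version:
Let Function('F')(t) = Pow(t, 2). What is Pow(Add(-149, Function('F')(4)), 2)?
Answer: 17689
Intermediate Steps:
Pow(Add(-149, Function('F')(4)), 2) = Pow(Add(-149, Pow(4, 2)), 2) = Pow(Add(-149, 16), 2) = Pow(-133, 2) = 17689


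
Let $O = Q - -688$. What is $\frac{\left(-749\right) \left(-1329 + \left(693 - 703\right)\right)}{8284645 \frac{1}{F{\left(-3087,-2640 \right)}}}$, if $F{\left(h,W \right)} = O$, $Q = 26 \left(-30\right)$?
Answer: $- \frac{92267812}{8284645} \approx -11.137$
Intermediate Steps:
$Q = -780$
$O = -92$ ($O = -780 - -688 = -780 + 688 = -92$)
$F{\left(h,W \right)} = -92$
$\frac{\left(-749\right) \left(-1329 + \left(693 - 703\right)\right)}{8284645 \frac{1}{F{\left(-3087,-2640 \right)}}} = \frac{\left(-749\right) \left(-1329 + \left(693 - 703\right)\right)}{8284645 \frac{1}{-92}} = \frac{\left(-749\right) \left(-1329 - 10\right)}{8284645 \left(- \frac{1}{92}\right)} = \frac{\left(-749\right) \left(-1339\right)}{- \frac{8284645}{92}} = 1002911 \left(- \frac{92}{8284645}\right) = - \frac{92267812}{8284645}$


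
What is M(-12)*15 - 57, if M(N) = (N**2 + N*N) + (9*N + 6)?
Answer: 2733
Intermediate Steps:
M(N) = 6 + 2*N**2 + 9*N (M(N) = (N**2 + N**2) + (6 + 9*N) = 2*N**2 + (6 + 9*N) = 6 + 2*N**2 + 9*N)
M(-12)*15 - 57 = (6 + 2*(-12)**2 + 9*(-12))*15 - 57 = (6 + 2*144 - 108)*15 - 57 = (6 + 288 - 108)*15 - 57 = 186*15 - 57 = 2790 - 57 = 2733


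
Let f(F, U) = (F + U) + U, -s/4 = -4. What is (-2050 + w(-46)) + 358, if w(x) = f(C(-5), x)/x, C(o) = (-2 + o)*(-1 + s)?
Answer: -77635/46 ≈ -1687.7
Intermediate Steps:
s = 16 (s = -4*(-4) = 16)
C(o) = -30 + 15*o (C(o) = (-2 + o)*(-1 + 16) = (-2 + o)*15 = -30 + 15*o)
f(F, U) = F + 2*U
w(x) = (-105 + 2*x)/x (w(x) = ((-30 + 15*(-5)) + 2*x)/x = ((-30 - 75) + 2*x)/x = (-105 + 2*x)/x)
(-2050 + w(-46)) + 358 = (-2050 + (2 - 105/(-46))) + 358 = (-2050 + (2 - 105*(-1/46))) + 358 = (-2050 + (2 + 105/46)) + 358 = (-2050 + 197/46) + 358 = -94103/46 + 358 = -77635/46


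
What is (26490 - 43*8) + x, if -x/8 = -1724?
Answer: 39938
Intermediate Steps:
x = 13792 (x = -8*(-1724) = 13792)
(26490 - 43*8) + x = (26490 - 43*8) + 13792 = (26490 - 344) + 13792 = 26146 + 13792 = 39938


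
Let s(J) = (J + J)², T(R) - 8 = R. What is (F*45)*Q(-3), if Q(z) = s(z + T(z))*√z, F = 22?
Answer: 15840*I*√3 ≈ 27436.0*I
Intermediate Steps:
T(R) = 8 + R
s(J) = 4*J² (s(J) = (2*J)² = 4*J²)
Q(z) = 4*√z*(8 + 2*z)² (Q(z) = (4*(z + (8 + z))²)*√z = (4*(8 + 2*z)²)*√z = 4*√z*(8 + 2*z)²)
(F*45)*Q(-3) = (22*45)*(16*√(-3)*(4 - 3)²) = 990*(16*(I*√3)*1²) = 990*(16*(I*√3)*1) = 990*(16*I*√3) = 15840*I*√3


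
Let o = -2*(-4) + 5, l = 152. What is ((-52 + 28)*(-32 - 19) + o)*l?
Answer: 188024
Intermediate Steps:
o = 13 (o = 8 + 5 = 13)
((-52 + 28)*(-32 - 19) + o)*l = ((-52 + 28)*(-32 - 19) + 13)*152 = (-24*(-51) + 13)*152 = (1224 + 13)*152 = 1237*152 = 188024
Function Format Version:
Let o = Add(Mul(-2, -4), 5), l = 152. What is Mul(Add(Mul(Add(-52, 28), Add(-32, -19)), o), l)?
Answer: 188024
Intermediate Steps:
o = 13 (o = Add(8, 5) = 13)
Mul(Add(Mul(Add(-52, 28), Add(-32, -19)), o), l) = Mul(Add(Mul(Add(-52, 28), Add(-32, -19)), 13), 152) = Mul(Add(Mul(-24, -51), 13), 152) = Mul(Add(1224, 13), 152) = Mul(1237, 152) = 188024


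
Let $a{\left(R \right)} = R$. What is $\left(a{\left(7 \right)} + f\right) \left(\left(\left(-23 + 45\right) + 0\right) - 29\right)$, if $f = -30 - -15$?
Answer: $56$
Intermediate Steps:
$f = -15$ ($f = -30 + 15 = -15$)
$\left(a{\left(7 \right)} + f\right) \left(\left(\left(-23 + 45\right) + 0\right) - 29\right) = \left(7 - 15\right) \left(\left(\left(-23 + 45\right) + 0\right) - 29\right) = - 8 \left(\left(22 + 0\right) - 29\right) = - 8 \left(22 - 29\right) = \left(-8\right) \left(-7\right) = 56$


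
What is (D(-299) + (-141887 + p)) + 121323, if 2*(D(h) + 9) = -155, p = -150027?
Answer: -341355/2 ≈ -1.7068e+5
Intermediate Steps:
D(h) = -173/2 (D(h) = -9 + (½)*(-155) = -9 - 155/2 = -173/2)
(D(-299) + (-141887 + p)) + 121323 = (-173/2 + (-141887 - 150027)) + 121323 = (-173/2 - 291914) + 121323 = -584001/2 + 121323 = -341355/2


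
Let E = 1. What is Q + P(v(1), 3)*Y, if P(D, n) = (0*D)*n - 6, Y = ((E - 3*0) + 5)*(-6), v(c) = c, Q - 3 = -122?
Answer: 97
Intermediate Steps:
Q = -119 (Q = 3 - 122 = -119)
Y = -36 (Y = ((1 - 3*0) + 5)*(-6) = ((1 + 0) + 5)*(-6) = (1 + 5)*(-6) = 6*(-6) = -36)
P(D, n) = -6 (P(D, n) = 0*n - 6 = 0 - 6 = -6)
Q + P(v(1), 3)*Y = -119 - 6*(-36) = -119 + 216 = 97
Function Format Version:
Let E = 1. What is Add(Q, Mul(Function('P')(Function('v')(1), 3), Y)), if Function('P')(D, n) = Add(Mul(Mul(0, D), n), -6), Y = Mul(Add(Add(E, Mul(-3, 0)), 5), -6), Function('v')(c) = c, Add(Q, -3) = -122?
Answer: 97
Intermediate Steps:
Q = -119 (Q = Add(3, -122) = -119)
Y = -36 (Y = Mul(Add(Add(1, Mul(-3, 0)), 5), -6) = Mul(Add(Add(1, 0), 5), -6) = Mul(Add(1, 5), -6) = Mul(6, -6) = -36)
Function('P')(D, n) = -6 (Function('P')(D, n) = Add(Mul(0, n), -6) = Add(0, -6) = -6)
Add(Q, Mul(Function('P')(Function('v')(1), 3), Y)) = Add(-119, Mul(-6, -36)) = Add(-119, 216) = 97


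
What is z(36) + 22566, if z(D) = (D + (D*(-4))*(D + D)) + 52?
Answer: 12286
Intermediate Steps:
z(D) = 52 + D - 8*D² (z(D) = (D + (-4*D)*(2*D)) + 52 = (D - 8*D²) + 52 = 52 + D - 8*D²)
z(36) + 22566 = (52 + 36 - 8*36²) + 22566 = (52 + 36 - 8*1296) + 22566 = (52 + 36 - 10368) + 22566 = -10280 + 22566 = 12286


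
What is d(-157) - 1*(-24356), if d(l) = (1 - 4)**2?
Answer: 24365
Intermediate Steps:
d(l) = 9 (d(l) = (-3)**2 = 9)
d(-157) - 1*(-24356) = 9 - 1*(-24356) = 9 + 24356 = 24365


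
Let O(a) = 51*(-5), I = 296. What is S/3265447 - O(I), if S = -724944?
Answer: 831964041/3265447 ≈ 254.78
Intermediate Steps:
O(a) = -255
S/3265447 - O(I) = -724944/3265447 - 1*(-255) = -724944*1/3265447 + 255 = -724944/3265447 + 255 = 831964041/3265447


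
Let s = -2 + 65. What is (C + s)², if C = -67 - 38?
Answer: 1764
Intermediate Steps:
s = 63
C = -105
(C + s)² = (-105 + 63)² = (-42)² = 1764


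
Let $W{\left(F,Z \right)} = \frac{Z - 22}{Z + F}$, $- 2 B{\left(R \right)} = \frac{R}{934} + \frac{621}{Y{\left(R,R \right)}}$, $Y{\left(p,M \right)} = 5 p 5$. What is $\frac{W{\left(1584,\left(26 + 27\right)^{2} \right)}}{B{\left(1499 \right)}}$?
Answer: $- \frac{195099197100}{249324886327} \approx -0.78251$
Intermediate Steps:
$Y{\left(p,M \right)} = 25 p$
$B{\left(R \right)} = - \frac{621}{50 R} - \frac{R}{1868}$ ($B{\left(R \right)} = - \frac{\frac{R}{934} + \frac{621}{25 R}}{2} = - \frac{621}{50 R} - \frac{R}{1868}$)
$W{\left(F,Z \right)} = \frac{-22 + Z}{F + Z}$
$\frac{W{\left(1584,\left(26 + 27\right)^{2} \right)}}{B{\left(1499 \right)}} = \frac{\frac{1}{1584 + \left(26 + 27\right)^{2}} \left(-22 + \left(26 + 27\right)^{2}\right)}{- \frac{621}{50 \cdot 1499} - \frac{1499}{1868}} = \frac{\frac{1}{1584 + 53^{2}} \left(-22 + 53^{2}\right)}{\left(- \frac{621}{50}\right) \frac{1}{1499} - \frac{1499}{1868}} = \frac{\frac{1}{1584 + 2809} \left(-22 + 2809\right)}{- \frac{621}{74950} - \frac{1499}{1868}} = \frac{\frac{1}{4393} \cdot 2787}{- \frac{56755039}{70003300}} = \frac{1}{4393} \cdot 2787 \left(- \frac{70003300}{56755039}\right) = \frac{2787}{4393} \left(- \frac{70003300}{56755039}\right) = - \frac{195099197100}{249324886327}$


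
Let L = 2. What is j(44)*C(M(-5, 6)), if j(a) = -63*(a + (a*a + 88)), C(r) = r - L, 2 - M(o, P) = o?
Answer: -651420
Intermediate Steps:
M(o, P) = 2 - o
C(r) = -2 + r (C(r) = r - 1*2 = r - 2 = -2 + r)
j(a) = -5544 - 63*a - 63*a² (j(a) = -63*(a + (a² + 88)) = -63*(a + (88 + a²)) = -63*(88 + a + a²) = -5544 - 63*a - 63*a²)
j(44)*C(M(-5, 6)) = (-5544 - 63*44 - 63*44²)*(-2 + (2 - 1*(-5))) = (-5544 - 2772 - 63*1936)*(-2 + (2 + 5)) = (-5544 - 2772 - 121968)*(-2 + 7) = -130284*5 = -651420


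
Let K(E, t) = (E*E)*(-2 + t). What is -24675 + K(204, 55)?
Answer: 2180973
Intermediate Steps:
K(E, t) = E**2*(-2 + t)
-24675 + K(204, 55) = -24675 + 204**2*(-2 + 55) = -24675 + 41616*53 = -24675 + 2205648 = 2180973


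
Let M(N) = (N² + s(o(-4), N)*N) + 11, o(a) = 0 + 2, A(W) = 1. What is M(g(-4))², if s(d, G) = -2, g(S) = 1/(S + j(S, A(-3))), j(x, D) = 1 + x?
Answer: 306916/2401 ≈ 127.83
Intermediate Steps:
o(a) = 2
g(S) = 1/(1 + 2*S) (g(S) = 1/(S + (1 + S)) = 1/(1 + 2*S))
M(N) = 11 + N² - 2*N (M(N) = (N² - 2*N) + 11 = 11 + N² - 2*N)
M(g(-4))² = (11 + (1/(1 + 2*(-4)))² - 2/(1 + 2*(-4)))² = (11 + (1/(1 - 8))² - 2/(1 - 8))² = (11 + (1/(-7))² - 2/(-7))² = (11 + (-⅐)² - 2*(-⅐))² = (11 + 1/49 + 2/7)² = (554/49)² = 306916/2401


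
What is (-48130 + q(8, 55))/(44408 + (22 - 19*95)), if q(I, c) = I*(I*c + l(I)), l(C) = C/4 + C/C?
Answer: -44586/42625 ≈ -1.0460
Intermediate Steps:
l(C) = 1 + C/4 (l(C) = C*(1/4) + 1 = C/4 + 1 = 1 + C/4)
q(I, c) = I*(1 + I/4 + I*c) (q(I, c) = I*(I*c + (1 + I/4)) = I*(1 + I/4 + I*c))
(-48130 + q(8, 55))/(44408 + (22 - 19*95)) = (-48130 + (1/4)*8*(4 + 8 + 4*8*55))/(44408 + (22 - 19*95)) = (-48130 + (1/4)*8*(4 + 8 + 1760))/(44408 + (22 - 1805)) = (-48130 + (1/4)*8*1772)/(44408 - 1783) = (-48130 + 3544)/42625 = -44586*1/42625 = -44586/42625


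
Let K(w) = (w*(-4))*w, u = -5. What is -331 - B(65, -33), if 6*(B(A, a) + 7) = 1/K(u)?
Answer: -194399/600 ≈ -324.00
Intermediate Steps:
K(w) = -4*w² (K(w) = (-4*w)*w = -4*w²)
B(A, a) = -4201/600 (B(A, a) = -7 + 1/(6*((-4*(-5)²))) = -7 + 1/(6*((-4*25))) = -7 + (⅙)/(-100) = -7 + (⅙)*(-1/100) = -7 - 1/600 = -4201/600)
-331 - B(65, -33) = -331 - 1*(-4201/600) = -331 + 4201/600 = -194399/600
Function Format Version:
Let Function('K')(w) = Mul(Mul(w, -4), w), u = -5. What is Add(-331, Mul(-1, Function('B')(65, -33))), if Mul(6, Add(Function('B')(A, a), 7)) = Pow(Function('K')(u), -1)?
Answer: Rational(-194399, 600) ≈ -324.00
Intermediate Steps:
Function('K')(w) = Mul(-4, Pow(w, 2)) (Function('K')(w) = Mul(Mul(-4, w), w) = Mul(-4, Pow(w, 2)))
Function('B')(A, a) = Rational(-4201, 600) (Function('B')(A, a) = Add(-7, Mul(Rational(1, 6), Pow(Mul(-4, Pow(-5, 2)), -1))) = Add(-7, Mul(Rational(1, 6), Pow(Mul(-4, 25), -1))) = Add(-7, Mul(Rational(1, 6), Pow(-100, -1))) = Add(-7, Mul(Rational(1, 6), Rational(-1, 100))) = Add(-7, Rational(-1, 600)) = Rational(-4201, 600))
Add(-331, Mul(-1, Function('B')(65, -33))) = Add(-331, Mul(-1, Rational(-4201, 600))) = Add(-331, Rational(4201, 600)) = Rational(-194399, 600)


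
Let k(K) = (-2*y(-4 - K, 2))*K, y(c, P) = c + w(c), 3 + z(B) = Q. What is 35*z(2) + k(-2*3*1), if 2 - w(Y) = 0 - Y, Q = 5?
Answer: 142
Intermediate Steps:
w(Y) = 2 + Y (w(Y) = 2 - (0 - Y) = 2 - (-1)*Y = 2 + Y)
z(B) = 2 (z(B) = -3 + 5 = 2)
y(c, P) = 2 + 2*c (y(c, P) = c + (2 + c) = 2 + 2*c)
k(K) = K*(12 + 4*K) (k(K) = (-2*(2 + 2*(-4 - K)))*K = (-2*(2 + (-8 - 2*K)))*K = (-2*(-6 - 2*K))*K = (12 + 4*K)*K = K*(12 + 4*K))
35*z(2) + k(-2*3*1) = 35*2 + 4*(-2*3*1)*(3 - 2*3*1) = 70 + 4*(-6*1)*(3 - 6*1) = 70 + 4*(-6)*(3 - 6) = 70 + 4*(-6)*(-3) = 70 + 72 = 142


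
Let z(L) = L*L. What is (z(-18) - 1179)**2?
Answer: 731025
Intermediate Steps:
z(L) = L**2
(z(-18) - 1179)**2 = ((-18)**2 - 1179)**2 = (324 - 1179)**2 = (-855)**2 = 731025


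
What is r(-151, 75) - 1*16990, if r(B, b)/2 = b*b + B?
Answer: -6042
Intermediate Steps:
r(B, b) = 2*B + 2*b² (r(B, b) = 2*(b*b + B) = 2*(b² + B) = 2*(B + b²) = 2*B + 2*b²)
r(-151, 75) - 1*16990 = (2*(-151) + 2*75²) - 1*16990 = (-302 + 2*5625) - 16990 = (-302 + 11250) - 16990 = 10948 - 16990 = -6042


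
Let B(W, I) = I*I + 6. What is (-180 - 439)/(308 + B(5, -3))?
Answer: -619/323 ≈ -1.9164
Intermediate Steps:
B(W, I) = 6 + I² (B(W, I) = I² + 6 = 6 + I²)
(-180 - 439)/(308 + B(5, -3)) = (-180 - 439)/(308 + (6 + (-3)²)) = -619/(308 + (6 + 9)) = -619/(308 + 15) = -619/323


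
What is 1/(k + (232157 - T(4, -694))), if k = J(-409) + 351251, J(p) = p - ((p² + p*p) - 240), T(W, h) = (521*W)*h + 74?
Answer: 1/1694899 ≈ 5.9001e-7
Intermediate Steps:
T(W, h) = 74 + 521*W*h (T(W, h) = 521*W*h + 74 = 74 + 521*W*h)
J(p) = 240 + p - 2*p² (J(p) = p - ((p² + p²) - 240) = p - (2*p² - 240) = p - (-240 + 2*p²) = p + (240 - 2*p²) = 240 + p - 2*p²)
k = 16520 (k = (240 - 409 - 2*(-409)²) + 351251 = (240 - 409 - 2*167281) + 351251 = (240 - 409 - 334562) + 351251 = -334731 + 351251 = 16520)
1/(k + (232157 - T(4, -694))) = 1/(16520 + (232157 - (74 + 521*4*(-694)))) = 1/(16520 + (232157 - (74 - 1446296))) = 1/(16520 + (232157 - 1*(-1446222))) = 1/(16520 + (232157 + 1446222)) = 1/(16520 + 1678379) = 1/1694899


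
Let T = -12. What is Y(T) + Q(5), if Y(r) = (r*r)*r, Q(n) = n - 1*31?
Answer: -1754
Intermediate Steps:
Q(n) = -31 + n (Q(n) = n - 31 = -31 + n)
Y(r) = r³ (Y(r) = r²*r = r³)
Y(T) + Q(5) = (-12)³ + (-31 + 5) = -1728 - 26 = -1754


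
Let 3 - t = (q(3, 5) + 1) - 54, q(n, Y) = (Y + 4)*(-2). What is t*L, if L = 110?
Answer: 8140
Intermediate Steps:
q(n, Y) = -8 - 2*Y (q(n, Y) = (4 + Y)*(-2) = -8 - 2*Y)
t = 74 (t = 3 - (((-8 - 2*5) + 1) - 54) = 3 - (((-8 - 10) + 1) - 54) = 3 - ((-18 + 1) - 54) = 3 - (-17 - 54) = 3 - 1*(-71) = 3 + 71 = 74)
t*L = 74*110 = 8140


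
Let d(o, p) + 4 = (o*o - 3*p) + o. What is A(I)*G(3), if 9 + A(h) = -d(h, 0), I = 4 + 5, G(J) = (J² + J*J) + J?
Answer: -1995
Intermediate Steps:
G(J) = J + 2*J² (G(J) = (J² + J²) + J = 2*J² + J = J + 2*J²)
I = 9
d(o, p) = -4 + o + o² - 3*p (d(o, p) = -4 + ((o*o - 3*p) + o) = -4 + ((o² - 3*p) + o) = -4 + (o + o² - 3*p) = -4 + o + o² - 3*p)
A(h) = -5 - h - h² (A(h) = -9 - (-4 + h + h² - 3*0) = -9 - (-4 + h + h² + 0) = -9 - (-4 + h + h²) = -9 + (4 - h - h²) = -5 - h - h²)
A(I)*G(3) = (-5 - 1*9 - 1*9²)*(3*(1 + 2*3)) = (-5 - 9 - 1*81)*(3*(1 + 6)) = (-5 - 9 - 81)*(3*7) = -95*21 = -1995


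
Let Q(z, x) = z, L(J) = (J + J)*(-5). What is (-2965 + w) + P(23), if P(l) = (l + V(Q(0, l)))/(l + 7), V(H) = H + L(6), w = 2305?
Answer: -19837/30 ≈ -661.23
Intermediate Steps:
L(J) = -10*J (L(J) = (2*J)*(-5) = -10*J)
V(H) = -60 + H (V(H) = H - 10*6 = H - 60 = -60 + H)
P(l) = (-60 + l)/(7 + l) (P(l) = (l + (-60 + 0))/(l + 7) = (l - 60)/(7 + l) = (-60 + l)/(7 + l))
(-2965 + w) + P(23) = (-2965 + 2305) + (-60 + 23)/(7 + 23) = -660 - 37/30 = -19837/30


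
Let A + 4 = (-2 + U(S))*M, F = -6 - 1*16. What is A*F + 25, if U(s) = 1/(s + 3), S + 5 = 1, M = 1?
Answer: 179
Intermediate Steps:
S = -4 (S = -5 + 1 = -4)
F = -22 (F = -6 - 16 = -22)
U(s) = 1/(3 + s)
A = -7 (A = -4 + (-2 + 1/(3 - 4))*1 = -4 + (-2 + 1/(-1))*1 = -4 + (-2 - 1)*1 = -4 - 3*1 = -4 - 3 = -7)
A*F + 25 = -7*(-22) + 25 = 154 + 25 = 179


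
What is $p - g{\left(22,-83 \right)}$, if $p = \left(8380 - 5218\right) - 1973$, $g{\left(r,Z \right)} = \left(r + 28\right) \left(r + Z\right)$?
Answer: $4239$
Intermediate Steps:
$g{\left(r,Z \right)} = \left(28 + r\right) \left(Z + r\right)$
$p = 1189$ ($p = 3162 - 1973 = 1189$)
$p - g{\left(22,-83 \right)} = 1189 - \left(22^{2} + 28 \left(-83\right) + 28 \cdot 22 - 1826\right) = 1189 - \left(484 - 2324 + 616 - 1826\right) = 1189 - -3050 = 1189 + 3050 = 4239$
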